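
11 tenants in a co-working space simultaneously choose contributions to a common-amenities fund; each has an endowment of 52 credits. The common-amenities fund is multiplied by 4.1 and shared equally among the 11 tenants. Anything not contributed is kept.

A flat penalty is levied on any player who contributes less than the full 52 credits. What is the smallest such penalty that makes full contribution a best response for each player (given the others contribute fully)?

Given the others contribute fully, the best deviation is to contribute 0 (any partial contribution still incurs the fine and gives up units whose private return 0.3727 is below 1).
Deviating from 52 to 0 saves 52 credits but forfeits the deviator's share of the drop in the common-amenities fund: 4.1/11 × 52 = 19.38.
So the deviation gain is 52 − 19.38 = 32.62, and the fine must be at least 32.62 credits to wipe it out.

32.62 credits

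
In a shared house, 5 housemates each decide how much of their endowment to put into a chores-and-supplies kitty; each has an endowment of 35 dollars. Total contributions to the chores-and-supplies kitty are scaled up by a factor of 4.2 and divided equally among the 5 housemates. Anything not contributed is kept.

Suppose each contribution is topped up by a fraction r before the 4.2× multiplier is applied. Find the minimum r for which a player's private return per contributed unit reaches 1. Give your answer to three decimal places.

0.190

With matching at rate r, one contributed unit becomes (1 + r) in the chores-and-supplies kitty and returns 4.2 × (1 + r) / 5 to the contributor.
Setting this equal to 1: 1 + r = 5/4.2 = 1.1905.
So the minimum matching rate is r = 1.1905 − 1 = 0.190.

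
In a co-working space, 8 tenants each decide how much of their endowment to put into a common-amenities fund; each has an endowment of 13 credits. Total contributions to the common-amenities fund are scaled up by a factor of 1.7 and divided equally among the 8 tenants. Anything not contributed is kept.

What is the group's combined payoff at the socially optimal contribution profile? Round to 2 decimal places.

176.80 credits

Each contributed unit returns 1.700 to the group as a whole (0.2125 to each of 8 players), which exceeds 1, so the social optimum is full contribution: group total = 1.700 × 104 = 176.80.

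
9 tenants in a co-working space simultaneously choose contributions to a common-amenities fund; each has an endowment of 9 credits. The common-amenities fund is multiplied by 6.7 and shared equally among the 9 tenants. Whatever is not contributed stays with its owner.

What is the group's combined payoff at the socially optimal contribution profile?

Each contributed unit returns 6.700 to the group as a whole (0.7444 to each of 9 players), which exceeds 1, so the social optimum is full contribution: group total = 6.700 × 81 = 542.70.

542.70 credits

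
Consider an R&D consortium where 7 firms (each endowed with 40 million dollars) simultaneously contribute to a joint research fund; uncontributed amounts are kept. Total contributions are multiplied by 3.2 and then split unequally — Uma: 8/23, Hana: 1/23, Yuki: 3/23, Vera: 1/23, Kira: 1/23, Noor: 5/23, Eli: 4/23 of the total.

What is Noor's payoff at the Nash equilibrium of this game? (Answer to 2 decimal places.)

67.83 million dollars

Player j's private return per contributed unit is 3.2 × (j's share). Contributing is weakly dominant for j when that share is at least 1/3.2 = 0.3125, and contributing 0 is dominant otherwise.
The only share above 0.3125 is Uma's 8/23, contributing 40; the remaining 6 contribute 0. Total contributed: 40.
Noor keeps 40 and receives 3.2 × 40 × 5/23 = 27.83 from the joint research fund, for a payoff of 67.83.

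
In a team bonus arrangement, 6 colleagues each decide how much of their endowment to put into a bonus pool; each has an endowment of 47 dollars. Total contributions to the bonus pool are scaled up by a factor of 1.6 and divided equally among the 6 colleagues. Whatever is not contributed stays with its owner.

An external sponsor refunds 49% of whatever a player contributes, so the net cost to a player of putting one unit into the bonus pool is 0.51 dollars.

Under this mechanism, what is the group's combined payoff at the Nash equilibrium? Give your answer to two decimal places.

The effective private return is (1.6/6) / 0.51 = 0.5229, which is still under 1, so the mechanism doesn't change anyone's dominant strategy: zero contribution.
At the Nash equilibrium no one contributes; group total payoff = 6 × 47 = 282.

282.00 dollars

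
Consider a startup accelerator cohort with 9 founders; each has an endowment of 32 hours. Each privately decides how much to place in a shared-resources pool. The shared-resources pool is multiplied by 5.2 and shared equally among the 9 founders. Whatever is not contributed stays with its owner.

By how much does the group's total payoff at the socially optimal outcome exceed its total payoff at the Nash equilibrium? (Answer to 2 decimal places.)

Each contributed unit returns 5.2/9 = 0.5778 to its contributor — below 1 — so contributing 0 is dominant for every player. At the Nash equilibrium everyone keeps their 32, and the group total is 9 × 32 = 288.
Each contributed unit returns 5.200 to the group as a whole (0.5778 to each of 9 players), which exceeds 1, so the social optimum is full contribution: group total = 5.200 × 288 = 1497.60.
Efficiency loss = 1497.60 − 288 = 1209.60.

1209.60 hours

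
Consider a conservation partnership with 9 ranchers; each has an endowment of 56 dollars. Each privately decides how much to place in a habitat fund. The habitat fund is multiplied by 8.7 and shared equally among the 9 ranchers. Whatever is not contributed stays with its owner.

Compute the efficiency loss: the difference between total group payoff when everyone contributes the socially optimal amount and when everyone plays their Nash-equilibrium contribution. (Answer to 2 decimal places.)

3880.80 dollars

Each contributed unit returns 8.7/9 = 0.9667 to its contributor — below 1 — so contributing 0 is dominant for every player. At the Nash equilibrium everyone keeps their 56, and the group total is 9 × 56 = 504.
Each contributed unit returns 8.700 to the group as a whole (0.9667 to each of 9 players), which exceeds 1, so the social optimum is full contribution: group total = 8.700 × 504 = 4384.80.
Efficiency loss = 4384.80 − 504 = 3880.80.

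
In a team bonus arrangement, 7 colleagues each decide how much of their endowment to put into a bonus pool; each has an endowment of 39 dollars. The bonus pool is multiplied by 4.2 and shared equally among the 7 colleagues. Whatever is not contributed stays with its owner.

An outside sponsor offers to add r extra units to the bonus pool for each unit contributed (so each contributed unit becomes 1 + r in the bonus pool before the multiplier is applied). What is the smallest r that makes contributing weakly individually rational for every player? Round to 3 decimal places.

With matching at rate r, one contributed unit becomes (1 + r) in the bonus pool and returns 4.2 × (1 + r) / 7 to the contributor.
Setting this equal to 1: 1 + r = 7/4.2 = 1.6667.
So the minimum matching rate is r = 1.6667 − 1 = 0.667.

0.667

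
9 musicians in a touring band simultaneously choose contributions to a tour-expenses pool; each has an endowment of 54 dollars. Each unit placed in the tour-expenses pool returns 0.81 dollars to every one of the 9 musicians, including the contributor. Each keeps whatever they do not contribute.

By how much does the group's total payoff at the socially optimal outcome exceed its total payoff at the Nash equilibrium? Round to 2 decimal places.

The private return per contributed unit is 0.81 < 1, so contributing 0 is dominant for every player. At the Nash equilibrium everyone keeps their 54, and the group total is 9 × 54 = 486.
Each contributed unit returns 7.290 to the group as a whole (0.81 to each of 9 players), which exceeds 1, so the social optimum is full contribution: group total = 7.290 × 486 = 3542.94.
Efficiency loss = 3542.94 − 486 = 3056.94.

3056.94 dollars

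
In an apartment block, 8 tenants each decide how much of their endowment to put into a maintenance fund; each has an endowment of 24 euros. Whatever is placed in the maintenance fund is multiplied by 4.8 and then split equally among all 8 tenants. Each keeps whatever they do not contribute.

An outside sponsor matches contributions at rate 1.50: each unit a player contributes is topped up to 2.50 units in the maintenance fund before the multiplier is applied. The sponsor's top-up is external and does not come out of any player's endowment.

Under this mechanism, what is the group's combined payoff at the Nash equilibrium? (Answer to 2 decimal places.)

2304.00 euros

Under the mechanism each unit contributed yields 4.8 × 2.50 / 8 = 1.5000 back to its contributor per unit of net cost, which exceeds 1, making full contribution the dominant choice for everyone.
At the Nash equilibrium everyone contributes 24. Group total payoff = 4.8 × 2.50 × 192 = 2304.00.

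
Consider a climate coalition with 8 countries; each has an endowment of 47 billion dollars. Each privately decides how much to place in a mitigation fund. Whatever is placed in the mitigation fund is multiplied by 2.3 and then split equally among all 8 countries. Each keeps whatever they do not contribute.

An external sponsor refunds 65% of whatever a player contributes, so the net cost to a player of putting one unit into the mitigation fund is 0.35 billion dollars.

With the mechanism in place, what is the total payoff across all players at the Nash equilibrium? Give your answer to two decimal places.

376.00 billion dollars

With the mechanism, a contributed unit returns (2.3/8) / 0.35 = 0.8214 per unit of net cost — still below 1 — so contributing 0 remains dominant for every player.
At the Nash equilibrium no one contributes; group total payoff = 8 × 47 = 376.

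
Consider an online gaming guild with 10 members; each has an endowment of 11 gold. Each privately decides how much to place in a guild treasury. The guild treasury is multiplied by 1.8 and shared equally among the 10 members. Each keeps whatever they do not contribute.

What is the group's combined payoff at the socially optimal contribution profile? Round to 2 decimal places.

Each contributed unit returns 1.800 to the group as a whole (0.1800 to each of 10 players), which exceeds 1, so the social optimum is full contribution: group total = 1.800 × 110 = 198.00.

198.00 gold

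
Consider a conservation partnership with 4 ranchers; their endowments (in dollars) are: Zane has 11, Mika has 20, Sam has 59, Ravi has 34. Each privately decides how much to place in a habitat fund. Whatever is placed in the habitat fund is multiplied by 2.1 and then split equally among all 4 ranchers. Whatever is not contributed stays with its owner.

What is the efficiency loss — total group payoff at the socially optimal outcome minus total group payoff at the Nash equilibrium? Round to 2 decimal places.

The private return per contributed unit is 2.1/4 = 0.5250 < 1 for every player regardless of endowment, so the Nash equilibrium is zero contribution and the group total is Σ E_j = 11 + 20 + 59 + 34 = 124.
Each contributed unit returns 2.100 to the group, so the social optimum is full contribution by everyone: group total = 2.100 × 124 = 260.40.
Efficiency loss = (2.100 − 1) × 124 = 136.40.

136.40 dollars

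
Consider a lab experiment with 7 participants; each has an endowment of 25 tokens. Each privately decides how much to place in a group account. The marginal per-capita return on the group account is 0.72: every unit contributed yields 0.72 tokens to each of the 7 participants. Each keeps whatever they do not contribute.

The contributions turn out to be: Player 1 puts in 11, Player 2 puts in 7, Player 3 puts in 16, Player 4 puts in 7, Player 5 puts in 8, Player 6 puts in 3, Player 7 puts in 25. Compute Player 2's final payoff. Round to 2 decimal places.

Total contributed: 11 + 7 + 16 + 7 + 8 + 3 + 25 = 77.
Each receives 0.72 × 77 = 55.44 from the group account.
Player 2 keeps 25 − 7 = 18, so Player 2's payoff is 18 + 55.44 = 73.44.

73.44 tokens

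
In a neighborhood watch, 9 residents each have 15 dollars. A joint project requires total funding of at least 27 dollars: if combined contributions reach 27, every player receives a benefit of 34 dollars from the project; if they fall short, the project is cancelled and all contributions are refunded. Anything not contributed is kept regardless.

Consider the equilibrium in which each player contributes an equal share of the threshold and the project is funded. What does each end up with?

Equal share of the threshold: 27/9 = 3.
At this profile no one gains by cutting their contribution: any cut drops the total below 27, the project is cancelled, contributions are refunded, and the deviator ends with 15, which is less than 15 − 3 + 34 = 46. Contributing more than 3 just wastes the excess. So contributing exactly 3 is a best response.
Each player's payoff: 15 − 3 + 34 = 46.

46 dollars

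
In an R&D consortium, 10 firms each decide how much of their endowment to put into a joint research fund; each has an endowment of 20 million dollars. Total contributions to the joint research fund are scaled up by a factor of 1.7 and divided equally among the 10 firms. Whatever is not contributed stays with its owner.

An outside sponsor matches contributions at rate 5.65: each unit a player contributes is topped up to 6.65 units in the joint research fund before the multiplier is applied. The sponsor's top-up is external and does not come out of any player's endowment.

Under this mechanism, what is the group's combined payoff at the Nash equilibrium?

2261.00 million dollars

With the mechanism, a contributed unit returns 1.7 × 6.65 / 10 = 1.1305 per unit of net cost to the contributor — now above 1 — so contributing fully is weakly dominant for every player.
So the Nash equilibrium is full contribution by all 10; the group earns 1.7 × 6.65 × 200 = 2261.00.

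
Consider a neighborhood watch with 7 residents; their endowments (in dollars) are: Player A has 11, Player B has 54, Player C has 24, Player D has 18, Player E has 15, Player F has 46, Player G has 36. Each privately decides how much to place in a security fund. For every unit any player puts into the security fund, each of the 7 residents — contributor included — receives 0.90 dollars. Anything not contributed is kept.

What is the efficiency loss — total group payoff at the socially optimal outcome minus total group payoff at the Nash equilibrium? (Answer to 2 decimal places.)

The private return per contributed unit is 0.90 < 1 for everyone, so the Nash equilibrium is zero contribution and the group total is Σ E_j = 11 + 54 + 24 + 18 + 15 + 46 + 36 = 204.
Each contributed unit returns 6.300 to the group, so the social optimum is full contribution by everyone: group total = 6.300 × 204 = 1285.20.
Efficiency loss = (6.300 − 1) × 204 = 1081.20.

1081.20 dollars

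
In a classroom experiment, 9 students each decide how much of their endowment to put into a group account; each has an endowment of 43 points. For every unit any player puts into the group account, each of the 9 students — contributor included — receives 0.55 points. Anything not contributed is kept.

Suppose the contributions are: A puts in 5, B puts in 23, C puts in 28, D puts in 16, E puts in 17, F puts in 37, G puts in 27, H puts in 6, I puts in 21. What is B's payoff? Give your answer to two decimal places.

Total contributed: 5 + 23 + 28 + 16 + 17 + 37 + 27 + 6 + 21 = 180.
Each receives 0.55 × 180 = 99.00 from the group account.
B keeps 43 − 23 = 20, so B's payoff is 20 + 99.00 = 119.00.

119.00 points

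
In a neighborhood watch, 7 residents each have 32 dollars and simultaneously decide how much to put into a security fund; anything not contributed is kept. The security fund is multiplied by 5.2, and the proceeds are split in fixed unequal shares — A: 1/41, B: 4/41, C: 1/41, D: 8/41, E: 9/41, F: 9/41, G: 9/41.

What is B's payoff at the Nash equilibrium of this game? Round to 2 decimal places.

96.94 dollars

For player j, contributing a unit is worthwhile iff 5.2 × (j's share) ≥ 1, i.e. iff j's share is at least 0.1923.
The shares above 0.1923 belong to D, E, F and G, contributing 32 each; the remaining 3 contribute 0. Total contributed: 128.
B keeps 32 and receives 5.2 × 128 × 4/41 = 64.94 from the security fund, for a payoff of 96.94.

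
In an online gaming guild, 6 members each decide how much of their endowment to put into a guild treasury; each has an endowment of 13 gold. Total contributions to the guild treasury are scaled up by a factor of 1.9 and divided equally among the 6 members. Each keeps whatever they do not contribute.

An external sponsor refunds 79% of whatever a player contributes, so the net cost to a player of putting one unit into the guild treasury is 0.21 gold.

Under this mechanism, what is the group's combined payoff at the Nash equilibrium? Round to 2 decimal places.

With the mechanism, a contributed unit returns (1.9/6) / 0.21 = 1.5079 per unit of net cost to the contributor — now above 1 — so contributing fully is weakly dominant for every player.
So the Nash equilibrium is full contribution by all 6; the group earns 6 × (13 × 0.79 + 1.9 × 13) = 209.82.

209.82 gold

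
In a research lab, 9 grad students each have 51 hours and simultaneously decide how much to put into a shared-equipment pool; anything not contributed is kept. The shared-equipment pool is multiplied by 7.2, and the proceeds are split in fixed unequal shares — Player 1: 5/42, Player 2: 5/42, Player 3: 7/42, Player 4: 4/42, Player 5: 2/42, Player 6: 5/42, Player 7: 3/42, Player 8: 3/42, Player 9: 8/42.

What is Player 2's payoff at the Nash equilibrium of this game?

A player with share s gets back 7.2·s per unit contributed, so full contribution is dominant for anyone with s > 1/7.2 = 0.1389 and zero contribution is dominant for anyone below.
Player 3 and Player 9 clear that bar, contributing 51 each; the remaining 7 contribute 0. Total contributed: 102.
Player 2 keeps 51 and receives 7.2 × 102 × 5/42 = 87.43 from the shared-equipment pool, for a payoff of 138.43.

138.43 hours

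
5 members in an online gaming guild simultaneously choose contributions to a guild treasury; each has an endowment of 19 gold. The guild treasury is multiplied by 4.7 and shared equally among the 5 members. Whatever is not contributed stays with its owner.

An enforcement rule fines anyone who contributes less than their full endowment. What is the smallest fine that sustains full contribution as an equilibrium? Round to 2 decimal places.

Given the others contribute fully, the best deviation is to contribute 0 (any partial contribution still incurs the fine and gives up units whose private return 0.9400 is below 1).
Deviating from 19 to 0 saves 19 gold but forfeits the deviator's share of the drop in the guild treasury: 4.7/5 × 19 = 17.86.
So the deviation gain is 19 − 17.86 = 1.14, and the fine must be at least 1.14 gold to wipe it out.

1.14 gold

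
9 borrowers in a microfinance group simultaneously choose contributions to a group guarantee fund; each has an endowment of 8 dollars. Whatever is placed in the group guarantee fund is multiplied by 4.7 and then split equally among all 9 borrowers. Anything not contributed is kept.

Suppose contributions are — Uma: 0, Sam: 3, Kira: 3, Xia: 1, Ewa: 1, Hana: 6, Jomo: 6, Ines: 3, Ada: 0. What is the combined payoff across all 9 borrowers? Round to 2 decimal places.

Total contributed: 0 + 3 + 3 + 1 + 1 + 6 + 6 + 3 + 0 = 23; total kept: 9 × 8 − 23 = 49.
The group guarantee fund pays out 4.7 × 23 = 108.10 in aggregate.
Group total = 49 + 108.10 = 157.10.

157.10 dollars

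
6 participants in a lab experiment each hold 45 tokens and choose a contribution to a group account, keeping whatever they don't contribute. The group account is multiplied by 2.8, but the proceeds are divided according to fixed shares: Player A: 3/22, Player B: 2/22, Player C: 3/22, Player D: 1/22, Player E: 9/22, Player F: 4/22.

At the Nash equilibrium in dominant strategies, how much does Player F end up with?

For player j, contributing a unit is worthwhile iff 2.8 × (j's share) ≥ 1, i.e. iff j's share is at least 0.3571.
Player E alone (share 9/22) is above the threshold, contributing 45; the remaining 5 contribute 0. Total contributed: 45.
Player F keeps 45 and receives 2.8 × 45 × 4/22 = 22.91 from the group account, for a payoff of 67.91.

67.91 tokens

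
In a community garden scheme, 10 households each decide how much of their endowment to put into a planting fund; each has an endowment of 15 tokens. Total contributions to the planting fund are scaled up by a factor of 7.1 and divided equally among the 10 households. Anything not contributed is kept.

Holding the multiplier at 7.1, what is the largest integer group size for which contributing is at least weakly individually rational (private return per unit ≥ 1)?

Private return per unit is 7.1/(group size), which is ≥ 1 whenever the group size is ≤ 7.1.
The largest such integer is 7.

7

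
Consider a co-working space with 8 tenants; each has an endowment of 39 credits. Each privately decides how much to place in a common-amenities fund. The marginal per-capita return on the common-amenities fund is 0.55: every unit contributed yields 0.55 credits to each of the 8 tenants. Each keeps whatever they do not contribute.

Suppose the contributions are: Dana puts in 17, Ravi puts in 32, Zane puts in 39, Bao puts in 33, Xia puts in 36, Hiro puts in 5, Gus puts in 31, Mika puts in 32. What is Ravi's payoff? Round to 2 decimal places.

130.75 credits

Total contributed: 17 + 32 + 39 + 33 + 36 + 5 + 31 + 32 = 225.
Each receives 0.55 × 225 = 123.75 from the common-amenities fund.
Ravi keeps 39 − 32 = 7, so Ravi's payoff is 7 + 123.75 = 130.75.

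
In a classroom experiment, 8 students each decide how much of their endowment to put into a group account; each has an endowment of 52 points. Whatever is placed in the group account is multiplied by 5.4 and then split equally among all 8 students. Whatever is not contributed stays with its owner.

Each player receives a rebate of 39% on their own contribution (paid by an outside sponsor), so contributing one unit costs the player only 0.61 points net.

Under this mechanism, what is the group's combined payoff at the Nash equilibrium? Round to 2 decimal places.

2408.64 points

Under the mechanism each unit contributed yields (5.4/8) / 0.61 = 1.1066 back to its contributor per unit of net cost, which exceeds 1, making full contribution the dominant choice for everyone.
So the Nash equilibrium is full contribution by all 8; the group earns 8 × (52 × 0.39 + 5.4 × 52) = 2408.64.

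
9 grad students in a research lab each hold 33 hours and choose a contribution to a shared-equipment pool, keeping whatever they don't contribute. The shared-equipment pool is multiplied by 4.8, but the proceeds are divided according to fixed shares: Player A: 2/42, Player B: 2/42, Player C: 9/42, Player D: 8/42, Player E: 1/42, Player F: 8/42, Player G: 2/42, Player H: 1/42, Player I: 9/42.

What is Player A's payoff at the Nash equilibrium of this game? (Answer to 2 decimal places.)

48.09 hours

For player j, contributing a unit is worthwhile iff 4.8 × (j's share) ≥ 1, i.e. iff j's share is at least 0.2083.
Player C and Player I are above the threshold, contributing 33 each; the remaining 7 contribute 0. Total contributed: 66.
Player A keeps 33 and receives 4.8 × 66 × 2/42 = 15.09 from the shared-equipment pool, for a payoff of 48.09.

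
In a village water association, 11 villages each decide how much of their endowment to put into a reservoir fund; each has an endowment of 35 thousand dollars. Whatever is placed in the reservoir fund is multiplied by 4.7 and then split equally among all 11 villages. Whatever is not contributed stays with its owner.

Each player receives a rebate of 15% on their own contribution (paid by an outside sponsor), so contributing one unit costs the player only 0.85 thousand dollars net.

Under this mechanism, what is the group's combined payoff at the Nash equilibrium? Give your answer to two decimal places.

385.00 thousand dollars

The effective private return is (4.7/11) / 0.85 = 0.5027, which is still under 1, so the mechanism doesn't change anyone's dominant strategy: zero contribution.
Everyone keeps their endowment and the group total is 11 × 35 = 385.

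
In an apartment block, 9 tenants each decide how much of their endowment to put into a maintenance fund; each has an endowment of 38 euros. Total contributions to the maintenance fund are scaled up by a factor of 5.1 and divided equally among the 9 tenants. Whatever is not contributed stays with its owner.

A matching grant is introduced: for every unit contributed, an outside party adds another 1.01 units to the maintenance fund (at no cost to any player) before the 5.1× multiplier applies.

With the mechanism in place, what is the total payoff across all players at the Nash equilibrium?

Under the mechanism each unit contributed yields 5.1 × 2.01 / 9 = 1.1390 back to its contributor per unit of net cost, which exceeds 1, making full contribution the dominant choice for everyone.
So the Nash equilibrium is full contribution by all 9; the group earns 5.1 × 2.01 × 342 = 3505.84.

3505.84 euros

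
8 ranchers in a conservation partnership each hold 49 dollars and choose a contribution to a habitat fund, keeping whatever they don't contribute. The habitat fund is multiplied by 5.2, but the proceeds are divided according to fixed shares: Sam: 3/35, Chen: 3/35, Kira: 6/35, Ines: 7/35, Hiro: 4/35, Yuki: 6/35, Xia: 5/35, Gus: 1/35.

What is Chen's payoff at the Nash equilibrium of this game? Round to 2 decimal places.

70.84 dollars

Player j's private return per contributed unit is 5.2 × (j's share). Contributing is weakly dominant for j when that share is at least 1/5.2 = 0.1923, and contributing 0 is dominant otherwise.
Ines alone (share 7/35) is above the threshold, contributing 49; the remaining 7 contribute 0. Total contributed: 49.
Chen keeps 49 and receives 5.2 × 49 × 3/35 = 21.84 from the habitat fund, for a payoff of 70.84.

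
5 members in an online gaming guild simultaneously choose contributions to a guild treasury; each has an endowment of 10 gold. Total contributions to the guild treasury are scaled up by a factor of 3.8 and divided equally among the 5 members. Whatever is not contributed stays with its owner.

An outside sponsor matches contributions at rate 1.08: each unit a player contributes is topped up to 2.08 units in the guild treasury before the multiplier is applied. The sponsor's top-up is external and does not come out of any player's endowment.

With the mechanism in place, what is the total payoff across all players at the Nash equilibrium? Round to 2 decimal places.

Under the mechanism each unit contributed yields 3.8 × 2.08 / 5 = 1.5808 back to its contributor per unit of net cost, which exceeds 1, making full contribution the dominant choice for everyone.
At the Nash equilibrium everyone contributes 10. Group total payoff = 3.8 × 2.08 × 50 = 395.20.

395.20 gold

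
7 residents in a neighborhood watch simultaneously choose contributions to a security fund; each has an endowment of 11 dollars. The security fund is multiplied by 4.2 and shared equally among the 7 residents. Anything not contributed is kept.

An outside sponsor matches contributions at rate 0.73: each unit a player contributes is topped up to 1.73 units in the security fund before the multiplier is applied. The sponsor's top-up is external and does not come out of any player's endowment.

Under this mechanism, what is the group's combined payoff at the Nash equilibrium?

The effective private return per unit is now 4.2 × 1.73 / 7 = 1.0380 > 1, so every player's dominant strategy flips to full contribution.
So the Nash equilibrium is full contribution by all 7; the group earns 4.2 × 1.73 × 77 = 559.48.

559.48 dollars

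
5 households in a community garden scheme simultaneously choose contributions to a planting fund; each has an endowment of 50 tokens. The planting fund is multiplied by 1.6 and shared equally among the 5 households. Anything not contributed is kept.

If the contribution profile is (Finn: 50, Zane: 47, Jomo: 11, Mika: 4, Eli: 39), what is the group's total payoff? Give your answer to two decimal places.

340.60 tokens

Total contributed: 50 + 47 + 11 + 4 + 39 = 151; total kept: 5 × 50 − 151 = 99.
The planting fund pays out 1.6 × 151 = 241.60 in aggregate.
Group total = 99 + 241.60 = 340.60.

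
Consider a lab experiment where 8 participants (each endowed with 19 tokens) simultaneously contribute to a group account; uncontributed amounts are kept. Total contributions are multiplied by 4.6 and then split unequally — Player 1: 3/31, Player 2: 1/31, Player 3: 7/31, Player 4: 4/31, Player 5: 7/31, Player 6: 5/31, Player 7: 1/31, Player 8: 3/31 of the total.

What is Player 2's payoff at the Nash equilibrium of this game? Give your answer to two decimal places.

Player j's private return per contributed unit is 4.6 × (j's share). Contributing is weakly dominant for j when that share is at least 1/4.6 = 0.2174, and contributing 0 is dominant otherwise.
The shares above 0.2174 belong to Player 3 and Player 5, contributing 19 each; the remaining 6 contribute 0. Total contributed: 38.
Player 2 keeps 19 and receives 4.6 × 38 × 1/31 = 5.64 from the group account, for a payoff of 24.64.

24.64 tokens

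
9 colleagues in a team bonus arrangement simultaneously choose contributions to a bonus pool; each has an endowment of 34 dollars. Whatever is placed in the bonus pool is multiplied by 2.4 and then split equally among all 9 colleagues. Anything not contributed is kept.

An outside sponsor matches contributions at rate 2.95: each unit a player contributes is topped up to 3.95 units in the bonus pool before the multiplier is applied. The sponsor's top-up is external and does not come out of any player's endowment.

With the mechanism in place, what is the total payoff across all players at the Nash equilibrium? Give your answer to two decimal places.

Under the mechanism each unit contributed yields 2.4 × 3.95 / 9 = 1.0533 back to its contributor per unit of net cost, which exceeds 1, making full contribution the dominant choice for everyone.
At the Nash equilibrium everyone contributes 34. Group total payoff = 2.4 × 3.95 × 306 = 2900.88.

2900.88 dollars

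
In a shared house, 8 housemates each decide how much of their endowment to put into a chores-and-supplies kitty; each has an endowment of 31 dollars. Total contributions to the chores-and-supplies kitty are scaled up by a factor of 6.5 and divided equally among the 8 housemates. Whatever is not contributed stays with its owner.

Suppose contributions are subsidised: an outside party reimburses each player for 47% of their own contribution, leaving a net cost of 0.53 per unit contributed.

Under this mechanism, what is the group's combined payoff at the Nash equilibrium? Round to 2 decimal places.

1728.56 dollars

Under the mechanism each unit contributed yields (6.5/8) / 0.53 = 1.5330 back to its contributor per unit of net cost, which exceeds 1, making full contribution the dominant choice for everyone.
At the Nash equilibrium everyone contributes 31. Group total payoff = 8 × (31 × 0.47 + 6.5 × 31) = 1728.56.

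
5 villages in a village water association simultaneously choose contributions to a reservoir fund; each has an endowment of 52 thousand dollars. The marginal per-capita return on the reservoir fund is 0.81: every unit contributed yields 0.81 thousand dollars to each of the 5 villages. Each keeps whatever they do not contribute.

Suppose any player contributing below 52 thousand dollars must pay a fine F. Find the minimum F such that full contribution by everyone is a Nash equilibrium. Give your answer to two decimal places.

9.88 thousand dollars

Given the others contribute fully, the best deviation is to contribute 0 (any partial contribution still incurs the fine and gives up units whose private return 0.81 is below 1).
Deviating from 52 to 0 saves 52 thousand dollars but forfeits the deviator's share of the drop in the reservoir fund: 0.81 × 52 = 42.12.
So the deviation gain is 52 − 42.12 = 9.88, and the fine must be at least 9.88 thousand dollars to wipe it out.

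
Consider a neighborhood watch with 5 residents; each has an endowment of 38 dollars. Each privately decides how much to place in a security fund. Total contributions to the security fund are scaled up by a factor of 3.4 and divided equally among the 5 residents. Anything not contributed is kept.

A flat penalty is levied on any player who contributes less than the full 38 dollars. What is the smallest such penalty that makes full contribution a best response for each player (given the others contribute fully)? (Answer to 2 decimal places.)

Given the others contribute fully, the best deviation is to contribute 0 (any partial contribution still incurs the fine and gives up units whose private return 0.6800 is below 1).
Deviating from 38 to 0 saves 38 dollars but forfeits the deviator's share of the drop in the security fund: 3.4/5 × 38 = 25.84.
So the deviation gain is 38 − 25.84 = 12.16, and the fine must be at least 12.16 dollars to wipe it out.

12.16 dollars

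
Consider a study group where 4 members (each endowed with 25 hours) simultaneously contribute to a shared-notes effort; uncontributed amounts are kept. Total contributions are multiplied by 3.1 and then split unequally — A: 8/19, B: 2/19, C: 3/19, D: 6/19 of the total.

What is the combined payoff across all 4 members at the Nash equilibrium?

152.50 hours

Player j's private return per contributed unit is 3.1 × (j's share). Contributing is weakly dominant for j when that share is at least 1/3.1 = 0.3226, and contributing 0 is dominant otherwise.
A alone (share 8/19) is above the threshold, contributing 25; the remaining 3 contribute 0. Total contributed: 25.
The shared-notes effort pays out 3.1 × 25 = 77.50 in total (split across the unequal shares, but the aggregate is all that matters for the group sum).
The 3 free-riders keep 25 each, adding 75. Group total = 75 + 77.50 = 152.50.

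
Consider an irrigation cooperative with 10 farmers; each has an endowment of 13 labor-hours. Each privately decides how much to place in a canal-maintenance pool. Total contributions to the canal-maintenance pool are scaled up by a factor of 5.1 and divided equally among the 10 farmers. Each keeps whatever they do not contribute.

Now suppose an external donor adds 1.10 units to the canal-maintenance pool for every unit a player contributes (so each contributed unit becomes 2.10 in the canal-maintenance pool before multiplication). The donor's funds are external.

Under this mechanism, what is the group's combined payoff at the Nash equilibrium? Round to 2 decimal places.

1392.30 labor-hours

With the mechanism, a contributed unit returns 5.1 × 2.10 / 10 = 1.0710 per unit of net cost to the contributor — now above 1 — so contributing fully is weakly dominant for every player.
So the Nash equilibrium is full contribution by all 10; the group earns 5.1 × 2.10 × 130 = 1392.30.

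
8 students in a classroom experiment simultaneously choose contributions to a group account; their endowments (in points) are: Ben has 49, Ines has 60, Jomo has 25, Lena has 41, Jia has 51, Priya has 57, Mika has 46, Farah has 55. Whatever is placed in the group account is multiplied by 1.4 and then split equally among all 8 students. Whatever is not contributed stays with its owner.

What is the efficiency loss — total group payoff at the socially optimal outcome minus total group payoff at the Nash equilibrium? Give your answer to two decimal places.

153.60 points

The private return per contributed unit is 1.4/8 = 0.1750 < 1 for every player regardless of endowment, so the Nash equilibrium is zero contribution and the group total is Σ E_j = 49 + 60 + 25 + 41 + 51 + 57 + 46 + 55 = 384.
Each contributed unit returns 1.400 to the group, so the social optimum is full contribution by everyone: group total = 1.400 × 384 = 537.60.
Efficiency loss = (1.400 − 1) × 384 = 153.60.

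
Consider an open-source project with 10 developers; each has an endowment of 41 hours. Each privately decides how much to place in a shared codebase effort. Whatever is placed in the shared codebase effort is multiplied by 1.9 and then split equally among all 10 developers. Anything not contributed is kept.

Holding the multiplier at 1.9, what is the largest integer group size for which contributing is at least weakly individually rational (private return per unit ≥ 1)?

1

Private return per unit is 1.9/(group size), which is ≥ 1 whenever the group size is ≤ 1.9.
The largest such integer is 1.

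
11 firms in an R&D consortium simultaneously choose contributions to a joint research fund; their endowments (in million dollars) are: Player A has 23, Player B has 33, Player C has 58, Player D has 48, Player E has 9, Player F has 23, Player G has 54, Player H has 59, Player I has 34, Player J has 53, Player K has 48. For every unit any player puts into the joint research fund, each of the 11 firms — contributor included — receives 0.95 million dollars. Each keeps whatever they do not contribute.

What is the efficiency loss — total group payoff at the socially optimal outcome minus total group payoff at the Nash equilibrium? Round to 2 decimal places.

4176.90 million dollars

The private return per contributed unit is 0.95 < 1 for everyone, so the Nash equilibrium is zero contribution and the group total is Σ E_j = 23 + 33 + 58 + 48 + 9 + 23 + 54 + 59 + 34 + 53 + 48 = 442.
Each contributed unit returns 10.450 to the group, so the social optimum is full contribution by everyone: group total = 10.450 × 442 = 4618.90.
Efficiency loss = (10.450 − 1) × 442 = 4176.90.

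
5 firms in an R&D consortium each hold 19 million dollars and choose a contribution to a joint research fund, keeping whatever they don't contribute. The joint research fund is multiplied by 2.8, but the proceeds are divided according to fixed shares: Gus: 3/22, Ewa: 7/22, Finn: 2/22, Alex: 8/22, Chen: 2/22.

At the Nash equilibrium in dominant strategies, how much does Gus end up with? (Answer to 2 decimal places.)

A player with share s gets back 2.8·s per unit contributed, so full contribution is dominant for anyone with s > 1/2.8 = 0.3571 and zero contribution is dominant for anyone below.
The only share above 0.3571 is Alex's 8/22, contributing 19; the remaining 4 contribute 0. Total contributed: 19.
Gus keeps 19 and receives 2.8 × 19 × 3/22 = 7.25 from the joint research fund, for a payoff of 26.25.

26.25 million dollars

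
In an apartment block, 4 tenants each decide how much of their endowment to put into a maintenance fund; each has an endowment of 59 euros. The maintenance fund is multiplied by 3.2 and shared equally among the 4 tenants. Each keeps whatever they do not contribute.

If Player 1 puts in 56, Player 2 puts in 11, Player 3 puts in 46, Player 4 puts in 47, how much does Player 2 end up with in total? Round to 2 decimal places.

176.00 euros

Total contributed: 56 + 11 + 46 + 47 = 160.
Each receives 3.2 × 160 / 4 = 128.00 from the maintenance fund.
Player 2 keeps 59 − 11 = 48, so Player 2's payoff is 48 + 128.00 = 176.00.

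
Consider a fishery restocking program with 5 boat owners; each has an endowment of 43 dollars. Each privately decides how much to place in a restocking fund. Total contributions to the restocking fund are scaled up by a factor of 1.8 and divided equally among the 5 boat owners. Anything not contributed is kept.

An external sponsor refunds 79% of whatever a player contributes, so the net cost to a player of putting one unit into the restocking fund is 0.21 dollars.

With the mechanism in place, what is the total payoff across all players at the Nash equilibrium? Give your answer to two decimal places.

556.85 dollars

Under the mechanism each unit contributed yields (1.8/5) / 0.21 = 1.7143 back to its contributor per unit of net cost, which exceeds 1, making full contribution the dominant choice for everyone.
So the Nash equilibrium is full contribution by all 5; the group earns 5 × (43 × 0.79 + 1.8 × 43) = 556.85.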